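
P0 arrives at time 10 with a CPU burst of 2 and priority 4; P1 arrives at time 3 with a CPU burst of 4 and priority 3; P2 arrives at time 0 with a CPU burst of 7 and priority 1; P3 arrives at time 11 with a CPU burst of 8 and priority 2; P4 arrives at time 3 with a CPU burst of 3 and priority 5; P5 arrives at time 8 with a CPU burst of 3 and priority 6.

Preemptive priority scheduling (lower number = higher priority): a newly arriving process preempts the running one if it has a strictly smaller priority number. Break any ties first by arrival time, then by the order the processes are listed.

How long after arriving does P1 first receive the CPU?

Schedule: | P2 0-7 | P1 7-11 | P3 11-19 | P0 19-21 | P4 21-24 | P5 24-27 |
Completion: P0=21  P1=11  P2=7  P3=19  P4=24  P5=27
Turnaround (C−A): P0=11  P1=8  P2=7  P3=8  P4=21  P5=19
Response(P1) = first start − arrival = 7 − 3 = 4

4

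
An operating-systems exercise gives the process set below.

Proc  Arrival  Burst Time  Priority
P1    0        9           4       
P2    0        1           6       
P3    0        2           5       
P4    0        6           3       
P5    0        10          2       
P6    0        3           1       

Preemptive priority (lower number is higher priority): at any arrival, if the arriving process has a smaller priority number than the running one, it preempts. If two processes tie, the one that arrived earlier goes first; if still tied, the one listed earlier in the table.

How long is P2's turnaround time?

Timeline: | P6 0-3 | P5 3-13 | P4 13-19 | P1 19-28 | P3 28-30 | P2 30-31 |
Completion: P1=28  P2=31  P3=30  P4=19  P5=13  P6=3
Turnaround (C−A): P1=28  P2=31  P3=30  P4=19  P5=13  P6=3
Turnaround(P2) = completion − arrival = 31 − 0 = 31

31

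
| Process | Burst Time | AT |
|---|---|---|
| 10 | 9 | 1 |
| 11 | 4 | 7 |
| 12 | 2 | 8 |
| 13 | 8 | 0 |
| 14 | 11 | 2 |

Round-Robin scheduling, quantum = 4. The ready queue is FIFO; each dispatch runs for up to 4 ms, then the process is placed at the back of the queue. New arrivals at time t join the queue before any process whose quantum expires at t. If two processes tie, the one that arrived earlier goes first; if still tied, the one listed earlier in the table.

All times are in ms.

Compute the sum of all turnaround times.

105

Gantt: | 13 0-4 | 10 4-8 | 14 8-12 | 13 12-16 | 11 16-20 | 12 20-22 | 10 22-26 | 14 26-30 | 10 30-31 | 14 31-34 |
Completion: 10=31  11=20  12=22  13=16  14=34
Turnaround (C−A): 10=30  11=13  12=14  13=16  14=32
Turnaround = completion − arrival: 10=30, 11=13, 12=14, 13=16, 14=32
Total turnaround = 30 + 13 + 14 + 16 + 32 = 105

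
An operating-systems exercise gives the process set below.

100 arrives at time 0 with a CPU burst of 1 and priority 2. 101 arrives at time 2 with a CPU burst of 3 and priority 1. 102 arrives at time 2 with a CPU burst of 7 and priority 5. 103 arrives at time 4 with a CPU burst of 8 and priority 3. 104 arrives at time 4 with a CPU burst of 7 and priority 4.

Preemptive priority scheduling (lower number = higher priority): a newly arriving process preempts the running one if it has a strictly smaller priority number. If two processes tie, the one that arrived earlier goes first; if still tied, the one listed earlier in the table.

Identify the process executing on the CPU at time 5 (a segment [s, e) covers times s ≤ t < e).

103

Schedule: | 100 0-1 | idle 1-2 | 101 2-5 | 103 5-13 | 104 13-20 | 102 20-27 |
Completion: 100=1  101=5  102=27  103=13  104=20
Turnaround (C−A): 100=1  101=3  102=25  103=9  104=16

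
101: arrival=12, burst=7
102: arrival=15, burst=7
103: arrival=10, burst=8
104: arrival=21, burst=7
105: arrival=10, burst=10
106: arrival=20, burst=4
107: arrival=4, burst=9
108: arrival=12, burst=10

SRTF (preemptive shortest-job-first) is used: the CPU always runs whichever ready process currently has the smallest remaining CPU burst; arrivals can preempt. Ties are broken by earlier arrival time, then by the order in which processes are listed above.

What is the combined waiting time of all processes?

Gantt: | idle 0-4 | 107 4-13 | 101 13-20 | 106 20-24 | 102 24-31 | 104 31-38 | 103 38-46 | 105 46-56 | 108 56-66 |
Completion: 101=20  102=31  103=46  104=38  105=56  106=24  107=13  108=66
Turnaround (C−A): 101=8  102=16  103=36  104=17  105=46  106=4  107=9  108=54
Waiting = turnaround − burst: 101=1, 102=9, 103=28, 104=10, 105=36, 106=0, 107=0, 108=44
Total waiting = 1 + 9 + 28 + 10 + 36 + 0 + 0 + 44 = 128

128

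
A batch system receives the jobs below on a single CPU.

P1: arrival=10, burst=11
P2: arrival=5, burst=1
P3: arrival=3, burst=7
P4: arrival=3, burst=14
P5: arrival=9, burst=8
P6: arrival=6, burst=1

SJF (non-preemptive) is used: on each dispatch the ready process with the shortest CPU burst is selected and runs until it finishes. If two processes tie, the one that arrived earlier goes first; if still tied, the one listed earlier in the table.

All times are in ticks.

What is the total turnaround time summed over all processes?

Gantt: | idle 0-3 | P3 3-10 | P2 10-11 | P6 11-12 | P5 12-20 | P1 20-31 | P4 31-45 |
Completion: P1=31  P2=11  P3=10  P4=45  P5=20  P6=12
Turnaround = completion − arrival: P1=21, P2=6, P3=7, P4=42, P5=11, P6=6
Total turnaround = 21 + 6 + 7 + 42 + 11 + 6 = 93

93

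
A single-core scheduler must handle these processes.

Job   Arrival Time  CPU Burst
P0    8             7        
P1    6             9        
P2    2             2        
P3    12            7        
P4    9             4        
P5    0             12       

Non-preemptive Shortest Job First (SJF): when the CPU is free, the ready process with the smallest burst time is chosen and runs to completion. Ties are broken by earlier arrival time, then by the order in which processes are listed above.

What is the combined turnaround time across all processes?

105

Timeline: | P5 0-12 | P2 12-14 | P4 14-18 | P0 18-25 | P3 25-32 | P1 32-41 |
Completion: P0=25  P1=41  P2=14  P3=32  P4=18  P5=12
Turnaround = completion − arrival: P0=17, P1=35, P2=12, P3=20, P4=9, P5=12
Total turnaround = 17 + 35 + 12 + 20 + 9 + 12 = 105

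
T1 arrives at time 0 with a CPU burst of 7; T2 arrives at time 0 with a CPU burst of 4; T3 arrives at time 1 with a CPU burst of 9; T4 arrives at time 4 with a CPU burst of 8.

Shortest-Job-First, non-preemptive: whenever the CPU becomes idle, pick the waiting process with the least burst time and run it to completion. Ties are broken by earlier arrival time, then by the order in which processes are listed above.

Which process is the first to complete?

T2

Schedule: | T2 0-4 | T1 4-11 | T4 11-19 | T3 19-28 |
Completion: T1=11  T2=4  T3=28  T4=19
Turnaround (C−A): T1=11  T2=4  T3=27  T4=15
Finish order: T2 → T1 → T4 → T3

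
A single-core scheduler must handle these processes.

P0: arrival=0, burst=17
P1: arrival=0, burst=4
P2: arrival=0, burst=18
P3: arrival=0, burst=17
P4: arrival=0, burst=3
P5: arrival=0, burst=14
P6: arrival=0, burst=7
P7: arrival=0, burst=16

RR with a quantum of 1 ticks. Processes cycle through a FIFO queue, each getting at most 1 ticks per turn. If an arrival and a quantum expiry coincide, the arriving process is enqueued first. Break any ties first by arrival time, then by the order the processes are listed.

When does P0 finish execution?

Timeline: | P0 0-1 | P1 1-2 | P2 2-3 | P3 3-4 | P4 4-5 | P5 5-6 | P6 6-7 | P7 7-8 | P0 8-9 | P1 9-10 | P2 10-11 | P3 11-12 | P4 12-13 | P5 13-14 | P6 14-15 | P7 15-16 | P0 16-17 | P1 17-18 | P2 18-19 | P3 19-20 | P4 20-21 | P5 21-22 | P6 22-23 | P7 23-24 | P0 24-25 | P1 25-26 | P2 26-27 | P3 27-28 | P5 28-29 | P6 29-30 | P7 30-31 | P0 31-32 | P2 32-33 | P3 33-34 | P5 34-35 | P6 35-36 | P7 36-37 | P0 37-38 | P2 38-39 | P3 39-40 | P5 40-41 | P6 41-42 | P7 42-43 | P0 43-44 | P2 44-45 | P3 45-46 | P5 46-47 | P6 47-48 | P7 48-49 | P0 49-50 | P2 50-51 | P3 51-52 | P5 52-53 | P7 53-54 | P0 54-55 | P2 55-56 | P3 56-57 | P5 57-58 | P7 58-59 | P0 59-60 | P2 60-61 | P3 61-62 | P5 62-63 | P7 63-64 | P0 64-65 | P2 65-66 | P3 66-67 | P5 67-68 | P7 68-69 | P0 69-70 | P2 70-71 | P3 71-72 | P5 72-73 | P7 73-74 | P0 74-75 | P2 75-76 | P3 76-77 | P5 77-78 | P7 78-79 | P0 79-80 | P2 80-81 | P3 81-82 | P5 82-83 | P7 83-84 | P0 84-85 | P2 85-86 | P3 86-87 | P7 87-88 | P0 88-89 | P2 89-90 | P3 90-91 | P7 91-92 | P0 92-93 | P2 93-94 | P3 94-95 | P2 95-96 |
Completion: P0=93  P1=26  P2=96  P3=95  P4=21  P5=83  P6=48  P7=92

93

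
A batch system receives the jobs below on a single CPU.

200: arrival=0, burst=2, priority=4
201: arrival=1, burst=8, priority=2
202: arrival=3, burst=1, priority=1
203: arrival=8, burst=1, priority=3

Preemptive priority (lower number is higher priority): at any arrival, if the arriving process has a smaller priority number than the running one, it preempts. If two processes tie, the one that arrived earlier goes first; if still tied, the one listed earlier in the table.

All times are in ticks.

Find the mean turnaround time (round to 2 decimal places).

Timeline: | 200 0-1 | 201 1-3 | 202 3-4 | 201 4-10 | 203 10-11 | 200 11-12 |
Completion: 200=12  201=10  202=4  203=11
Turnaround (C−A): 200=12  201=9  202=1  203=3
Turnaround times: 200=12, 201=9, 202=1, 203=3
Average turnaround = (12+9+1+3) / 4 = 25/4 = 6.25

6.25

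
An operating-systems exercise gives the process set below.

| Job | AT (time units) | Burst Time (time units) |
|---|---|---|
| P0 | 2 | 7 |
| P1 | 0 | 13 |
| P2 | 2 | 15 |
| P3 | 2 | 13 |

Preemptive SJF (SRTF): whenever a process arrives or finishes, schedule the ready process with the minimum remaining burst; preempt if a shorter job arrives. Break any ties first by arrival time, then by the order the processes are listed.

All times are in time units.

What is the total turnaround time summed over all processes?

Gantt: | P1 0-2 | P0 2-9 | P1 9-20 | P3 20-33 | P2 33-48 |
Completion: P0=9  P1=20  P2=48  P3=33
Turnaround (C−A): P0=7  P1=20  P2=46  P3=31
Turnaround = completion − arrival: P0=7, P1=20, P2=46, P3=31
Total turnaround = 7 + 20 + 46 + 31 = 104

104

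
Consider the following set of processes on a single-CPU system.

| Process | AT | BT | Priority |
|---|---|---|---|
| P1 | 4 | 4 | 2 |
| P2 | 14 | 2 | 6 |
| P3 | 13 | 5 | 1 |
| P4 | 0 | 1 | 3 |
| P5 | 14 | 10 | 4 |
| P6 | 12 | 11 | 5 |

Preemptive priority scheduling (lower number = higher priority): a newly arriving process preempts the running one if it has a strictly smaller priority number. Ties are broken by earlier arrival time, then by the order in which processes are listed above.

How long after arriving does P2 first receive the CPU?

24

Gantt: | P4 0-1 | idle 1-4 | P1 4-8 | idle 8-12 | P6 12-13 | P3 13-18 | P5 18-28 | P6 28-38 | P2 38-40 |
Completion: P1=8  P2=40  P3=18  P4=1  P5=28  P6=38
Turnaround (C−A): P1=4  P2=26  P3=5  P4=1  P5=14  P6=26
Response(P2) = first start − arrival = 38 − 14 = 24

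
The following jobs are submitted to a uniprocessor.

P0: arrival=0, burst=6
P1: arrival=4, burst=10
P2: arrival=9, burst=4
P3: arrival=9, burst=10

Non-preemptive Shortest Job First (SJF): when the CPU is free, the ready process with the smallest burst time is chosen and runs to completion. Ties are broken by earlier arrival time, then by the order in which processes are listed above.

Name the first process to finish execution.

P0

Timeline: | P0 0-6 | P1 6-16 | P2 16-20 | P3 20-30 |
Completion: P0=6  P1=16  P2=20  P3=30
Turnaround (C−A): P0=6  P1=12  P2=11  P3=21
Finish order: P0 → P1 → P2 → P3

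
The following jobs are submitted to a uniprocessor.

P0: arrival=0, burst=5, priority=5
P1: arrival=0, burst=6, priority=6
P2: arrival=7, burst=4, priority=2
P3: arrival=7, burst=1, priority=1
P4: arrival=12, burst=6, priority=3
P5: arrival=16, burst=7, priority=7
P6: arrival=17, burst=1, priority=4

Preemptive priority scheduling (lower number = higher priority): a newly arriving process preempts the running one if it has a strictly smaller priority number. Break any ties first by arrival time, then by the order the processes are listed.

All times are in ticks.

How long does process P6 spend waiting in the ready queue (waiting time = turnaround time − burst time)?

1

Schedule: | P0 0-5 | P1 5-7 | P3 7-8 | P2 8-12 | P4 12-18 | P6 18-19 | P1 19-23 | P5 23-30 |
Completion: P0=5  P1=23  P2=12  P3=8  P4=18  P5=30  P6=19
Turnaround (C−A): P0=5  P1=23  P2=5  P3=1  P4=6  P5=14  P6=2
Waiting(P6) = turnaround − burst = 2 − 1 = 1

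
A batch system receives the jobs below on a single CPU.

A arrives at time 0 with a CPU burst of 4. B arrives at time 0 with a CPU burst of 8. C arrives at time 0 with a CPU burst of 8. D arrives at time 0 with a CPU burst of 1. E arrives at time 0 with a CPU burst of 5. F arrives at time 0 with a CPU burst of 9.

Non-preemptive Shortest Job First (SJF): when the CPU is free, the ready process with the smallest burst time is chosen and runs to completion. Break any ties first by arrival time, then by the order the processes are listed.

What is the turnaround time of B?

Gantt: | D 0-1 | A 1-5 | E 5-10 | B 10-18 | C 18-26 | F 26-35 |
Completion: A=5  B=18  C=26  D=1  E=10  F=35
Turnaround (C−A): A=5  B=18  C=26  D=1  E=10  F=35
Turnaround(B) = completion − arrival = 18 − 0 = 18

18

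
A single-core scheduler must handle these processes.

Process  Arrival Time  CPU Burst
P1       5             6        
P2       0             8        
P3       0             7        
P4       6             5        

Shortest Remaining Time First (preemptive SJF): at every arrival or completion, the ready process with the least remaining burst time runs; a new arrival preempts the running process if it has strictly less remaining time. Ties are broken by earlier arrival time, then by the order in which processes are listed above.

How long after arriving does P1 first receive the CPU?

Gantt: | P3 0-7 | P4 7-12 | P1 12-18 | P2 18-26 |
Completion: P1=18  P2=26  P3=7  P4=12
Turnaround (C−A): P1=13  P2=26  P3=7  P4=6
Response(P1) = first start − arrival = 12 − 5 = 7

7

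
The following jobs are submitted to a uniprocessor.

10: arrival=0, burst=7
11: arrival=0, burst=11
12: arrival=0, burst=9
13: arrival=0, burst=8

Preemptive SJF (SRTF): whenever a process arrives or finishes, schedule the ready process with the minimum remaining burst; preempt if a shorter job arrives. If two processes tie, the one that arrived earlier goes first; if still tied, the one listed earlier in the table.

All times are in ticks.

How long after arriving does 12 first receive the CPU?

15

Schedule: | 10 0-7 | 13 7-15 | 12 15-24 | 11 24-35 |
Completion: 10=7  11=35  12=24  13=15
Turnaround (C−A): 10=7  11=35  12=24  13=15
Response(12) = first start − arrival = 15 − 0 = 15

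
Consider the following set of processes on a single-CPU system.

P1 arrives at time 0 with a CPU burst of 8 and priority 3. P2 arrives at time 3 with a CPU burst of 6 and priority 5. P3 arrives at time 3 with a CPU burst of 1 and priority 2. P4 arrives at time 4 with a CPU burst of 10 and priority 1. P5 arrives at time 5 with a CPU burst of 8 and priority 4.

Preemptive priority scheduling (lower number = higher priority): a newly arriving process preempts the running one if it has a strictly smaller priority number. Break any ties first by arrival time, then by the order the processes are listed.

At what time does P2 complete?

33

Gantt: | P1 0-3 | P3 3-4 | P4 4-14 | P1 14-19 | P5 19-27 | P2 27-33 |
Completion: P1=19  P2=33  P3=4  P4=14  P5=27
Turnaround (C−A): P1=19  P2=30  P3=1  P4=10  P5=22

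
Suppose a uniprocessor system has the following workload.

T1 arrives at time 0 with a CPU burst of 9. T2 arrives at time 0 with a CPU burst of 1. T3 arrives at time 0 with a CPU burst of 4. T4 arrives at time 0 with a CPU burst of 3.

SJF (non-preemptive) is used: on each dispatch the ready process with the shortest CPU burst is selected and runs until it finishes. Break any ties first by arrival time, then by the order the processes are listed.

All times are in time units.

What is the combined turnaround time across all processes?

30

Schedule: | T2 0-1 | T4 1-4 | T3 4-8 | T1 8-17 |
Completion: T1=17  T2=1  T3=8  T4=4
Turnaround (C−A): T1=17  T2=1  T3=8  T4=4
Turnaround = completion − arrival: T1=17, T2=1, T3=8, T4=4
Total turnaround = 17 + 1 + 8 + 4 = 30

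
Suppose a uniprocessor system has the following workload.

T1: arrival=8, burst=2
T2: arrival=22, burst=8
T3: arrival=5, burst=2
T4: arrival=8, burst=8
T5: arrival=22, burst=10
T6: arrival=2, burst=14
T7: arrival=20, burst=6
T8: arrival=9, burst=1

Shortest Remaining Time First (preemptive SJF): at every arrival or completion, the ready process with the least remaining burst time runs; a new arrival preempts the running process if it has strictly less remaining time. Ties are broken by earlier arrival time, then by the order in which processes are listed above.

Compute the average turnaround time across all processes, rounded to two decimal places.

13.38

Gantt: | idle 0-2 | T6 2-5 | T3 5-7 | T6 7-8 | T1 8-10 | T8 10-11 | T4 11-19 | T6 19-20 | T7 20-26 | T2 26-34 | T6 34-43 | T5 43-53 |
Completion: T1=10  T2=34  T3=7  T4=19  T5=53  T6=43  T7=26  T8=11
Turnaround times: T1=2, T2=12, T3=2, T4=11, T5=31, T6=41, T7=6, T8=2
Average turnaround = (2+12+2+11+31+41+6+2) / 8 = 107/8 = 13.38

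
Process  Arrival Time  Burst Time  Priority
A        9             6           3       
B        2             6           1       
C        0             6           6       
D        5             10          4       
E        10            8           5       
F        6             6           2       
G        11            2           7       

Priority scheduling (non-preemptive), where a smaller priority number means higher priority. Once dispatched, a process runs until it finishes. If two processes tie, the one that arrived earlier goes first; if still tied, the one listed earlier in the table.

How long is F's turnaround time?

12

Schedule: | C 0-6 | B 6-12 | F 12-18 | A 18-24 | D 24-34 | E 34-42 | G 42-44 |
Completion: A=24  B=12  C=6  D=34  E=42  F=18  G=44
Turnaround (C−A): A=15  B=10  C=6  D=29  E=32  F=12  G=33
Turnaround(F) = completion − arrival = 18 − 6 = 12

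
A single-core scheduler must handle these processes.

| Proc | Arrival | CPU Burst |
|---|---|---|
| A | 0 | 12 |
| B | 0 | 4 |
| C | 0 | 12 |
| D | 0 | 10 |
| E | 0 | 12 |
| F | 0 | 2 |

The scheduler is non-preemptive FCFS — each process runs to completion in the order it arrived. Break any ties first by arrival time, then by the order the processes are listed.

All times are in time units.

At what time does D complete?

38

Timeline: | A 0-12 | B 12-16 | C 16-28 | D 28-38 | E 38-50 | F 50-52 |
Completion: A=12  B=16  C=28  D=38  E=50  F=52
Turnaround (C−A): A=12  B=16  C=28  D=38  E=50  F=52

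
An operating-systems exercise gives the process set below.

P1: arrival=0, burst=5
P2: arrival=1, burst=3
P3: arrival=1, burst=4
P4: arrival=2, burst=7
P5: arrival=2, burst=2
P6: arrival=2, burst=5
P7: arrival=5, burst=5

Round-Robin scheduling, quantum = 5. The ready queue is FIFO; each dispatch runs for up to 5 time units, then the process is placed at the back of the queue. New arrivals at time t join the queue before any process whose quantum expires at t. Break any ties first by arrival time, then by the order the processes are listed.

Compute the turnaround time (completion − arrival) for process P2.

7

Schedule: | P1 0-5 | P2 5-8 | P3 8-12 | P4 12-17 | P5 17-19 | P6 19-24 | P7 24-29 | P4 29-31 |
Completion: P1=5  P2=8  P3=12  P4=31  P5=19  P6=24  P7=29
Turnaround (C−A): P1=5  P2=7  P3=11  P4=29  P5=17  P6=22  P7=24
Turnaround(P2) = completion − arrival = 8 − 1 = 7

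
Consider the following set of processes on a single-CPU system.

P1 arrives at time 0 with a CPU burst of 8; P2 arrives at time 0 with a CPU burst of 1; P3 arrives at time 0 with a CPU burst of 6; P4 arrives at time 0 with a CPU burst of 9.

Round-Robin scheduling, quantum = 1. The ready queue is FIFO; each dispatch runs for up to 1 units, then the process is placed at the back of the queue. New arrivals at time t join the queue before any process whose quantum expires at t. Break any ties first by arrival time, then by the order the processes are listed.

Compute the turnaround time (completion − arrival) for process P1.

Schedule: | P1 0-1 | P2 1-2 | P3 2-3 | P4 3-4 | P1 4-5 | P3 5-6 | P4 6-7 | P1 7-8 | P3 8-9 | P4 9-10 | P1 10-11 | P3 11-12 | P4 12-13 | P1 13-14 | P3 14-15 | P4 15-16 | P1 16-17 | P3 17-18 | P4 18-19 | P1 19-20 | P4 20-21 | P1 21-22 | P4 22-24 |
Completion: P1=22  P2=2  P3=18  P4=24
Turnaround (C−A): P1=22  P2=2  P3=18  P4=24
Turnaround(P1) = completion − arrival = 22 − 0 = 22

22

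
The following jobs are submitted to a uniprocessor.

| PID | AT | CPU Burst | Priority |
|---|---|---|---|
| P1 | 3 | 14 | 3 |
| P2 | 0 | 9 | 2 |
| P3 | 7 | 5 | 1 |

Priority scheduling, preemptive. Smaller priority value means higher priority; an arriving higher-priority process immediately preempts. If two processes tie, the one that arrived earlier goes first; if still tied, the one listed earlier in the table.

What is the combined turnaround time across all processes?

44

Timeline: | P2 0-7 | P3 7-12 | P2 12-14 | P1 14-28 |
Completion: P1=28  P2=14  P3=12
Turnaround (C−A): P1=25  P2=14  P3=5
Turnaround = completion − arrival: P1=25, P2=14, P3=5
Total turnaround = 25 + 14 + 5 = 44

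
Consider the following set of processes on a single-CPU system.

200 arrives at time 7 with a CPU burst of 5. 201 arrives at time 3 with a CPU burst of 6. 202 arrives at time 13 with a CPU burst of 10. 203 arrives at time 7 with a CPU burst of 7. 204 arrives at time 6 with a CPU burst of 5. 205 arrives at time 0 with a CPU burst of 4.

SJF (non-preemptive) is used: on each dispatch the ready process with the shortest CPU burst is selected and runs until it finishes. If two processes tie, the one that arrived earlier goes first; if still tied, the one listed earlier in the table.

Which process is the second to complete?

Timeline: | 205 0-4 | 201 4-10 | 204 10-15 | 200 15-20 | 203 20-27 | 202 27-37 |
Completion: 200=20  201=10  202=37  203=27  204=15  205=4
Finish order: 205 → 201 → 204 → 200 → 203 → 202

201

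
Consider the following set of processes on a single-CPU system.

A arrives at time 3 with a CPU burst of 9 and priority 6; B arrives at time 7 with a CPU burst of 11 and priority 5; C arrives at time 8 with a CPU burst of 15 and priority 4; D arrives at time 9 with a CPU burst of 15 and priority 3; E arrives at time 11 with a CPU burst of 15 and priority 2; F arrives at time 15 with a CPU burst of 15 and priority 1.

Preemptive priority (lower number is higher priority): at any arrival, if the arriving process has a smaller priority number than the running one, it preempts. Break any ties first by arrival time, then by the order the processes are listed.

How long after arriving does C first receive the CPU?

Gantt: | idle 0-3 | A 3-7 | B 7-8 | C 8-9 | D 9-11 | E 11-15 | F 15-30 | E 30-41 | D 41-54 | C 54-68 | B 68-78 | A 78-83 |
Completion: A=83  B=78  C=68  D=54  E=41  F=30
Turnaround (C−A): A=80  B=71  C=60  D=45  E=30  F=15
Response(C) = first start − arrival = 8 − 8 = 0

0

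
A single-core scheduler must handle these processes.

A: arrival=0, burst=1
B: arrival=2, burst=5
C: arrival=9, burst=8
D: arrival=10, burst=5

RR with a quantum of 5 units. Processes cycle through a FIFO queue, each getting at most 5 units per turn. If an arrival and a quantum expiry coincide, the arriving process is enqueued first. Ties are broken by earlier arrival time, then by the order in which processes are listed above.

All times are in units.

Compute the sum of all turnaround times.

Gantt: | A 0-1 | idle 1-2 | B 2-7 | idle 7-9 | C 9-14 | D 14-19 | C 19-22 |
Completion: A=1  B=7  C=22  D=19
Turnaround = completion − arrival: A=1, B=5, C=13, D=9
Total turnaround = 1 + 5 + 13 + 9 = 28

28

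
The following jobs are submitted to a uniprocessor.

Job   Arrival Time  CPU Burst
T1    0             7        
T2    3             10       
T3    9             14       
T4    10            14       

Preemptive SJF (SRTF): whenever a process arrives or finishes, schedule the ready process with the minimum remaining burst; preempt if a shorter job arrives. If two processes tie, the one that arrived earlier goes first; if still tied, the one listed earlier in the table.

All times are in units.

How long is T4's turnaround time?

Timeline: | T1 0-7 | T2 7-17 | T3 17-31 | T4 31-45 |
Completion: T1=7  T2=17  T3=31  T4=45
Turnaround(T4) = completion − arrival = 45 − 10 = 35

35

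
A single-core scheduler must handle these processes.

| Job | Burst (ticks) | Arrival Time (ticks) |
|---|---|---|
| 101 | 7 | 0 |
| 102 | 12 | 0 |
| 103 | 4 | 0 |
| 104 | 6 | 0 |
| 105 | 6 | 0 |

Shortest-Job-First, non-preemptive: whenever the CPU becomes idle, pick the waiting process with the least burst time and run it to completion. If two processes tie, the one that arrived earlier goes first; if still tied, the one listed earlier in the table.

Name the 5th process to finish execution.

Schedule: | 103 0-4 | 104 4-10 | 105 10-16 | 101 16-23 | 102 23-35 |
Completion: 101=23  102=35  103=4  104=10  105=16
Turnaround (C−A): 101=23  102=35  103=4  104=10  105=16
Finish order: 103 → 104 → 105 → 101 → 102

102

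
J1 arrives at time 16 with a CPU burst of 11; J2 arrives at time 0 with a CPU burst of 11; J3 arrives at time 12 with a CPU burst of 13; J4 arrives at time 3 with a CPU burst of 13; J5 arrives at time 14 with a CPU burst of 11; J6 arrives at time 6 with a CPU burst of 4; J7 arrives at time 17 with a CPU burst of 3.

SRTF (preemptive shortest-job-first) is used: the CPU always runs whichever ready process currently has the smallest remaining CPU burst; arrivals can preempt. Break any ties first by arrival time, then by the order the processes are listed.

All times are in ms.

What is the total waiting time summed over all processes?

Gantt: | J2 0-6 | J6 6-10 | J2 10-15 | J5 15-17 | J7 17-20 | J5 20-29 | J1 29-40 | J4 40-53 | J3 53-66 |
Completion: J1=40  J2=15  J3=66  J4=53  J5=29  J6=10  J7=20
Turnaround (C−A): J1=24  J2=15  J3=54  J4=50  J5=15  J6=4  J7=3
Waiting = turnaround − burst: J1=13, J2=4, J3=41, J4=37, J5=4, J6=0, J7=0
Total waiting = 13 + 4 + 41 + 37 + 4 + 0 + 0 = 99

99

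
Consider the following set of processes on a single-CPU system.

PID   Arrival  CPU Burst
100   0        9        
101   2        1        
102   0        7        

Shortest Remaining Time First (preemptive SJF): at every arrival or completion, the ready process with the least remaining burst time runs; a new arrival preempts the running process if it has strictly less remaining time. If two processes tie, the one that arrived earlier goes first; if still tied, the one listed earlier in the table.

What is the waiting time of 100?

8

Schedule: | 102 0-2 | 101 2-3 | 102 3-8 | 100 8-17 |
Completion: 100=17  101=3  102=8
Turnaround (C−A): 100=17  101=1  102=8
Waiting(100) = turnaround − burst = 17 − 9 = 8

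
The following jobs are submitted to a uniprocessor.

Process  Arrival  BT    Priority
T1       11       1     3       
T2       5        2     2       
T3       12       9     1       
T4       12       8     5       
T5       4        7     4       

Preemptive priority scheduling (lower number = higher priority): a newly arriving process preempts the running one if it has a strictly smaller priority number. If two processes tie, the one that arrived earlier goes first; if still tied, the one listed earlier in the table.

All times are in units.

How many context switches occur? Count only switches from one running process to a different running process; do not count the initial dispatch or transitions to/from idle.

Schedule: | idle 0-4 | T5 4-5 | T2 5-7 | T5 7-11 | T1 11-12 | T3 12-21 | T5 21-23 | T4 23-31 |
Completion: T1=12  T2=7  T3=21  T4=31  T5=23
Turnaround (C−A): T1=1  T2=2  T3=9  T4=19  T5=19

6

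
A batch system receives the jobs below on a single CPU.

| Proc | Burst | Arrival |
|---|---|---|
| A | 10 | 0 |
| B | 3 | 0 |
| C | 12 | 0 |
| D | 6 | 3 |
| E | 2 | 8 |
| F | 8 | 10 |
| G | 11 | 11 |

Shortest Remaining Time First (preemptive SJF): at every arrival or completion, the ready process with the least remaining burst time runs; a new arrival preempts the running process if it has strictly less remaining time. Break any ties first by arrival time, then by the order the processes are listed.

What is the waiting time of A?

Schedule: | B 0-3 | D 3-9 | E 9-11 | F 11-19 | A 19-29 | G 29-40 | C 40-52 |
Completion: A=29  B=3  C=52  D=9  E=11  F=19  G=40
Turnaround (C−A): A=29  B=3  C=52  D=6  E=3  F=9  G=29
Waiting(A) = turnaround − burst = 29 − 10 = 19

19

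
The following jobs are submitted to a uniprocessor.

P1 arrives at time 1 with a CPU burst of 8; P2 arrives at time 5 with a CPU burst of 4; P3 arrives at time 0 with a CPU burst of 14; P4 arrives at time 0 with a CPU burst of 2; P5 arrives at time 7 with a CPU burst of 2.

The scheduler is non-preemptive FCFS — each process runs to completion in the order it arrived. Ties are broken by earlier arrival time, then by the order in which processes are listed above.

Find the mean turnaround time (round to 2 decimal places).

Schedule: | P3 0-14 | P4 14-16 | P1 16-24 | P2 24-28 | P5 28-30 |
Completion: P1=24  P2=28  P3=14  P4=16  P5=30
Turnaround (C−A): P1=23  P2=23  P3=14  P4=16  P5=23
Turnaround times: P1=23, P2=23, P3=14, P4=16, P5=23
Average turnaround = (23+23+14+16+23) / 5 = 99/5 = 19.80

19.80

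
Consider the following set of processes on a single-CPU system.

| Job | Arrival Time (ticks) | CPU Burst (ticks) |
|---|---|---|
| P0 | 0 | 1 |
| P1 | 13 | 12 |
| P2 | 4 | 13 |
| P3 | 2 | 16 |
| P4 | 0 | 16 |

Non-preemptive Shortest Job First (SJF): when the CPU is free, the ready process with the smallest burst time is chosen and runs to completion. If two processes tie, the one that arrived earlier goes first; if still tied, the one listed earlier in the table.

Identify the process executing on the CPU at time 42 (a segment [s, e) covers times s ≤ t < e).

P3

Gantt: | P0 0-1 | P4 1-17 | P1 17-29 | P2 29-42 | P3 42-58 |
Completion: P0=1  P1=29  P2=42  P3=58  P4=17
Turnaround (C−A): P0=1  P1=16  P2=38  P3=56  P4=17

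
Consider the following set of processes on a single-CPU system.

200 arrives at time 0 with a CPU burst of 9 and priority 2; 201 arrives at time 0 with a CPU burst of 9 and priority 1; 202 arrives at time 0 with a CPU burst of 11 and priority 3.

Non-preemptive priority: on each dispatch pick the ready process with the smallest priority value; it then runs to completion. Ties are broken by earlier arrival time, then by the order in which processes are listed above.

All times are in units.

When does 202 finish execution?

29

Timeline: | 201 0-9 | 200 9-18 | 202 18-29 |
Completion: 200=18  201=9  202=29
Turnaround (C−A): 200=18  201=9  202=29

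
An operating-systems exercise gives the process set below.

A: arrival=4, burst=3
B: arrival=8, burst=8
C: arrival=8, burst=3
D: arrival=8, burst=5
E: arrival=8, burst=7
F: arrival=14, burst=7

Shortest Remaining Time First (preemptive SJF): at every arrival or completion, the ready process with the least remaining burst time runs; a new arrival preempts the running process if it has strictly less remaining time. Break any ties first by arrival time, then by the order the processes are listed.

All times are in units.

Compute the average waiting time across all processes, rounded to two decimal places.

Schedule: | idle 0-4 | A 4-7 | idle 7-8 | C 8-11 | D 11-16 | E 16-23 | F 23-30 | B 30-38 |
Completion: A=7  B=38  C=11  D=16  E=23  F=30
Turnaround (C−A): A=3  B=30  C=3  D=8  E=15  F=16
Waiting times: A=0, B=22, C=0, D=3, E=8, F=9
Average waiting = (0+22+0+3+8+9) / 6 = 42/6 = 7.00

7.00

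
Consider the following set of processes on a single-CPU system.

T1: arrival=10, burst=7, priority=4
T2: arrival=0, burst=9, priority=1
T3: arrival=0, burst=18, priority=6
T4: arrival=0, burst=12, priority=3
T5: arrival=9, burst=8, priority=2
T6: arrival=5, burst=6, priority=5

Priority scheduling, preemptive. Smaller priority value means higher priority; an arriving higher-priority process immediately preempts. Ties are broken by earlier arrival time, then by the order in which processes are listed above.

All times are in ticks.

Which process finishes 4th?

Schedule: | T2 0-9 | T5 9-17 | T4 17-29 | T1 29-36 | T6 36-42 | T3 42-60 |
Completion: T1=36  T2=9  T3=60  T4=29  T5=17  T6=42
Finish order: T2 → T5 → T4 → T1 → T6 → T3

T1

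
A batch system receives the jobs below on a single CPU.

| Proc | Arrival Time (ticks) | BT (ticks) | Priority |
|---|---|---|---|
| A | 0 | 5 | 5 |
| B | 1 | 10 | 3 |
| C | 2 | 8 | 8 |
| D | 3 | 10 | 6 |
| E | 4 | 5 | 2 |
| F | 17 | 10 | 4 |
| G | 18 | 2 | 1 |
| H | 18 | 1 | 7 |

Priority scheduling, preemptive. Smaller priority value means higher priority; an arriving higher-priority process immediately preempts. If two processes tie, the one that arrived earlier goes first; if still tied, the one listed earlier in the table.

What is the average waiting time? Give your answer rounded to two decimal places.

Timeline: | A 0-1 | B 1-4 | E 4-9 | B 9-16 | A 16-17 | F 17-18 | G 18-20 | F 20-29 | A 29-32 | D 32-42 | H 42-43 | C 43-51 |
Completion: A=32  B=16  C=51  D=42  E=9  F=29  G=20  H=43
Turnaround (C−A): A=32  B=15  C=49  D=39  E=5  F=12  G=2  H=25
Waiting times: A=27, B=5, C=41, D=29, E=0, F=2, G=0, H=24
Average waiting = (27+5+41+29+0+2+0+24) / 8 = 128/8 = 16.00

16.00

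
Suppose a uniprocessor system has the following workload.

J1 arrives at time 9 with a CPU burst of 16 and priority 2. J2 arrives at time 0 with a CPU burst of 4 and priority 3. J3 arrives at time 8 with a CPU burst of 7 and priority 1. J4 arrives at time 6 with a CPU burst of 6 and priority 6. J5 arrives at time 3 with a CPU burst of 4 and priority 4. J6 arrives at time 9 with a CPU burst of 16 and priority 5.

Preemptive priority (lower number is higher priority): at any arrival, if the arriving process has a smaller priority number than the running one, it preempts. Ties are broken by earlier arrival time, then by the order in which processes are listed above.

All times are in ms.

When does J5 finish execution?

8

Timeline: | J2 0-4 | J5 4-8 | J3 8-15 | J1 15-31 | J6 31-47 | J4 47-53 |
Completion: J1=31  J2=4  J3=15  J4=53  J5=8  J6=47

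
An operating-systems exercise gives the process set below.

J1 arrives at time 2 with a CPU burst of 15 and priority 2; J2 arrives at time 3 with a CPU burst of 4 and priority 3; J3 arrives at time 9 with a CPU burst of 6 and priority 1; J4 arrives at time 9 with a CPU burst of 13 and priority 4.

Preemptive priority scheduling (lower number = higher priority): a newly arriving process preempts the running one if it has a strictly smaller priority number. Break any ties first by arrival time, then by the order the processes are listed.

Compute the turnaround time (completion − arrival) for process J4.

31

Timeline: | idle 0-2 | J1 2-9 | J3 9-15 | J1 15-23 | J2 23-27 | J4 27-40 |
Completion: J1=23  J2=27  J3=15  J4=40
Turnaround (C−A): J1=21  J2=24  J3=6  J4=31
Turnaround(J4) = completion − arrival = 40 − 9 = 31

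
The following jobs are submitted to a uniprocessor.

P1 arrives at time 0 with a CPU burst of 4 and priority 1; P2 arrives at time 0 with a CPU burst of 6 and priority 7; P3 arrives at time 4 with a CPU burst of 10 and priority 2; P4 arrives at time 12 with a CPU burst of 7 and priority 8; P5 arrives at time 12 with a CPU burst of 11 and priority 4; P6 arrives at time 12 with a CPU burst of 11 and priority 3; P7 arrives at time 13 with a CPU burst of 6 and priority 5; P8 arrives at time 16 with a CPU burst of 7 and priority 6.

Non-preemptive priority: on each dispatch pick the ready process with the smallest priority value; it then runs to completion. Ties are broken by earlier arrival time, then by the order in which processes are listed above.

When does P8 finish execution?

49

Schedule: | P1 0-4 | P3 4-14 | P6 14-25 | P5 25-36 | P7 36-42 | P8 42-49 | P2 49-55 | P4 55-62 |
Completion: P1=4  P2=55  P3=14  P4=62  P5=36  P6=25  P7=42  P8=49
Turnaround (C−A): P1=4  P2=55  P3=10  P4=50  P5=24  P6=13  P7=29  P8=33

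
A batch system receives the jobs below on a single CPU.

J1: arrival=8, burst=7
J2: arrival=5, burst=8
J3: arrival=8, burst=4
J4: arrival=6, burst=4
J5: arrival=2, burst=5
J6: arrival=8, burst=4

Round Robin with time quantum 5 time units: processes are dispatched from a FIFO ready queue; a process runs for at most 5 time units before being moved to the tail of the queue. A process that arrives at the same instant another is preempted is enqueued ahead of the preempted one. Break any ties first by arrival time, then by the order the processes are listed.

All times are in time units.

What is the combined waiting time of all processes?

Timeline: | idle 0-2 | J5 2-7 | J2 7-12 | J4 12-16 | J1 16-21 | J3 21-25 | J6 25-29 | J2 29-32 | J1 32-34 |
Completion: J1=34  J2=32  J3=25  J4=16  J5=7  J6=29
Waiting = turnaround − burst: J1=19, J2=19, J3=13, J4=6, J5=0, J6=17
Total waiting = 19 + 19 + 13 + 6 + 0 + 17 = 74

74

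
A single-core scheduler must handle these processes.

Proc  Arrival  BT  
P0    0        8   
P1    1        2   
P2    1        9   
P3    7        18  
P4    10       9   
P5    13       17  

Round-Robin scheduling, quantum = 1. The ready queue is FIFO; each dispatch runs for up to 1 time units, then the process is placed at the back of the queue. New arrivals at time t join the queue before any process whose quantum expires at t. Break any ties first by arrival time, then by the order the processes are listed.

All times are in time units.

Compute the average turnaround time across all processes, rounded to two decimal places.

34.33

Schedule: | P0 0-1 | P1 1-2 | P2 2-3 | P0 3-4 | P1 4-5 | P2 5-6 | P0 6-7 | P2 7-8 | P3 8-9 | P0 9-10 | P2 10-11 | P3 11-12 | P4 12-13 | P0 13-14 | P2 14-15 | P3 15-16 | P5 16-17 | P4 17-18 | P0 18-19 | P2 19-20 | P3 20-21 | P5 21-22 | P4 22-23 | P0 23-24 | P2 24-25 | P3 25-26 | P5 26-27 | P4 27-28 | P0 28-29 | P2 29-30 | P3 30-31 | P5 31-32 | P4 32-33 | P2 33-34 | P3 34-35 | P5 35-36 | P4 36-37 | P3 37-38 | P5 38-39 | P4 39-40 | P3 40-41 | P5 41-42 | P4 42-43 | P3 43-44 | P5 44-45 | P4 45-46 | P3 46-47 | P5 47-48 | P3 48-49 | P5 49-50 | P3 50-51 | P5 51-52 | P3 52-53 | P5 53-54 | P3 54-55 | P5 55-56 | P3 56-57 | P5 57-58 | P3 58-59 | P5 59-60 | P3 60-61 | P5 61-63 |
Completion: P0=29  P1=5  P2=34  P3=61  P4=46  P5=63
Turnaround times: P0=29, P1=4, P2=33, P3=54, P4=36, P5=50
Average turnaround = (29+4+33+54+36+50) / 6 = 206/6 = 34.33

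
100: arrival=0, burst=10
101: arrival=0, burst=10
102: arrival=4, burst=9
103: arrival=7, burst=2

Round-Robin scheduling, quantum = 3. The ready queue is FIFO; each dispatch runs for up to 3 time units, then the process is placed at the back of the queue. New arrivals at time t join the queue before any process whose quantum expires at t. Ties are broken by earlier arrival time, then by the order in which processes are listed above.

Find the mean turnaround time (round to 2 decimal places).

Schedule: | 100 0-3 | 101 3-6 | 100 6-9 | 102 9-12 | 101 12-15 | 103 15-17 | 100 17-20 | 102 20-23 | 101 23-26 | 100 26-27 | 102 27-30 | 101 30-31 |
Completion: 100=27  101=31  102=30  103=17
Turnaround (C−A): 100=27  101=31  102=26  103=10
Turnaround times: 100=27, 101=31, 102=26, 103=10
Average turnaround = (27+31+26+10) / 4 = 94/4 = 23.50

23.50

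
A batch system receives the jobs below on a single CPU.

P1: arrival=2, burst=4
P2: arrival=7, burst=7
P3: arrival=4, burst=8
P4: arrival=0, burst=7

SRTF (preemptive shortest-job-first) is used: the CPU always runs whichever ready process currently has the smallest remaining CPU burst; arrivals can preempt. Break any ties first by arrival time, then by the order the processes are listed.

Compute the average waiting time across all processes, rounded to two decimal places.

Timeline: | P4 0-2 | P1 2-6 | P4 6-11 | P2 11-18 | P3 18-26 |
Completion: P1=6  P2=18  P3=26  P4=11
Waiting times: P1=0, P2=4, P3=14, P4=4
Average waiting = (0+4+14+4) / 4 = 22/4 = 5.50

5.50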